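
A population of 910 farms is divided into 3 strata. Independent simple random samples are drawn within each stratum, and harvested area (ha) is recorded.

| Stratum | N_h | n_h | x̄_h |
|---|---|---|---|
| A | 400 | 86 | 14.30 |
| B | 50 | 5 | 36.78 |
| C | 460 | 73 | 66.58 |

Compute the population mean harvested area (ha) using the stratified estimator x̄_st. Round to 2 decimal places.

x̄_st ≈ 41.96

N = Σ N_h = 910. Stratum weights W_h = N_h/N.
x̄_st = (400·14.30 + 50·36.78 + 460·66.58) / 910 = 41.9624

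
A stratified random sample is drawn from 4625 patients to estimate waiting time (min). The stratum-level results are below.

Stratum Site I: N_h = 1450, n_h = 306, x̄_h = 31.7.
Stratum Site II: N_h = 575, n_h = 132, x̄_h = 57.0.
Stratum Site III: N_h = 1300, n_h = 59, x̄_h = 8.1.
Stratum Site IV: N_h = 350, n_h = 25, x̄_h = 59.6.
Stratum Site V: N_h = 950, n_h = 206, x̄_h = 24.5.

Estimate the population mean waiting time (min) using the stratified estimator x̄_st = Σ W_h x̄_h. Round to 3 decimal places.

x̄_st ≈ 28.844

N = Σ N_h = 4625. Stratum weights W_h = N_h/N.
x̄_st = (1450·31.7 + 575·57.0 + 1300·8.1 + 350·59.6 + 950·24.5) / 4625 = 28.84432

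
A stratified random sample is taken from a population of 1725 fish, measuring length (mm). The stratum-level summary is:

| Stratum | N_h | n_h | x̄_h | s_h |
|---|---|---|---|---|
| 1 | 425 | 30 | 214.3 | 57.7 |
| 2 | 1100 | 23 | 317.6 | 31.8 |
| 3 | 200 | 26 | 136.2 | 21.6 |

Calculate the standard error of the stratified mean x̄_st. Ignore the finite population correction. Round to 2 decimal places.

SE(x̄_st) ≈ 4.99

V̂(x̄_st) = Σ W_h² s_h²/n_h, with W_h = N_h/N and N = 1725:
  stratum 1: (425/1725)²·57.7²/30 = 6.73643
  stratum 2: (1100/1725)²·31.8²/23 = 17.8786
  stratum 3: (200/1725)²·21.6²/26 = 0.241221
V̂(x̄_st) = 24.8563
SE(x̄_st) = √24.8563 = 4.98561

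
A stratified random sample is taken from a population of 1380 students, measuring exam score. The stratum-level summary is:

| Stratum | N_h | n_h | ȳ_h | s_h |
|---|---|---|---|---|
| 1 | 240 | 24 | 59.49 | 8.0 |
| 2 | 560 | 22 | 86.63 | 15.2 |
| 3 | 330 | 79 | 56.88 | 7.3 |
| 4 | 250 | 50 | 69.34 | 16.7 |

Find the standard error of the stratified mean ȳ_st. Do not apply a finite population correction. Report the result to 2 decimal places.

SE(ȳ_st) ≈ 1.43

V̂(ȳ_st) = Σ W_h² s_h²/n_h, with W_h = N_h/N and N = 1380:
  stratum 1: (240/1380)²·8.0²/24 = 0.0806553
  stratum 2: (560/1380)²·15.2²/22 = 1.72935
  stratum 3: (330/1380)²·7.3²/79 = 0.0385734
  stratum 4: (250/1380)²·16.7²/50 = 0.183056
V̂(ȳ_st) = 2.03163
SE(ȳ_st) = √2.03163 = 1.42535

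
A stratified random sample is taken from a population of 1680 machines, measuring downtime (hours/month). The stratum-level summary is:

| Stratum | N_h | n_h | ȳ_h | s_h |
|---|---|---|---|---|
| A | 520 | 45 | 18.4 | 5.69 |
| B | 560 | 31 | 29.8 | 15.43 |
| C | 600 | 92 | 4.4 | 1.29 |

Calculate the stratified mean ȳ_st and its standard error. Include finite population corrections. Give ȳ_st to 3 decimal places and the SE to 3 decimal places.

ȳ_st ≈ 17.200, SE ≈ 0.933

ȳ_st = Σ W_h ȳ_h = (520·18.4 + 560·29.8 + 600·4.4)/1680 = 17.20000
V̂(ȳ_st) = Σ W_h² (1 − n_h/N_h) s_h²/n_h, with W_h = N_h/N and N = 1680:
  stratum A: (520/1680)²·(1 − 45/520)·5.69²/45 = 0.0629637
  stratum B: (560/1680)²·(1 − 31/560)·15.43²/31 = 0.806112
  stratum C: (600/1680)²·(1 − 92/600)·1.29²/92 = 0.00195339
V̂(ȳ_st) = 0.871029
SE(ȳ_st) = √0.871029 = 0.933289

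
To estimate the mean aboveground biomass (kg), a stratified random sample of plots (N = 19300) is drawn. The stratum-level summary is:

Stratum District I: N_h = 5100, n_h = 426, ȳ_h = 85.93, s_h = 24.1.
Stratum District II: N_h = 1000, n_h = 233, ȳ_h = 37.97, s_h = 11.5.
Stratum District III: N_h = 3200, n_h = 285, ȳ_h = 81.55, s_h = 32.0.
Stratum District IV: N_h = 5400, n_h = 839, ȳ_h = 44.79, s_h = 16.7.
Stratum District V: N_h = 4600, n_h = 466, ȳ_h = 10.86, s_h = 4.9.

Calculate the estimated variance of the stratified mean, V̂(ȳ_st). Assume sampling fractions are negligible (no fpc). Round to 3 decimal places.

V̂(ȳ_st) ≈ 0.224

V̂(ȳ_st) = Σ W_h² s_h²/n_h, with W_h = N_h/N and N = 19300:
  stratum District I: (5100/19300)²·24.1²/426 = 0.0952029
  stratum District II: (1000/19300)²·11.5²/233 = 0.00152379
  stratum District III: (3200/19300)²·32.0²/285 = 0.0987735
  stratum District IV: (5400/19300)²·16.7²/839 = 0.0260222
  stratum District V: (4600/19300)²·4.9²/466 = 0.0029269
V̂(ȳ_st) = 0.224449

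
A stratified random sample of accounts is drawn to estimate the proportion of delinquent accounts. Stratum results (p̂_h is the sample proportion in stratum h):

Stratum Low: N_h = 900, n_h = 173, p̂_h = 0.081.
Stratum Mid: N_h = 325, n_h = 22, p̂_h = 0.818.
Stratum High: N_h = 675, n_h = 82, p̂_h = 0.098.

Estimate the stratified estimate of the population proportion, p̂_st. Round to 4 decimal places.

N = 1900; stratum weights W_h = N_h/N.
p̂_st = Σ W_h p̂_h = (900·0.081 + 325·0.818 + 675·0.098)/1900 = 0.21311

p̂_st ≈ 0.2131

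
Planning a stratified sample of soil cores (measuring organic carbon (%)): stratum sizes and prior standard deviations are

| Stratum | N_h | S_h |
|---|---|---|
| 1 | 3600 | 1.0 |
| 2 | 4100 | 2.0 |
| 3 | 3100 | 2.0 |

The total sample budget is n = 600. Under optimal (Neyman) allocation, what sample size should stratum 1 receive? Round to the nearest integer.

Neyman allocation: n_h = n · N_h S_h / Σ N_i S_i, with n = 600.
  stratum 1: N_h·S_h = 3600·1.0 = 3600.00
  stratum 2: N_h·S_h = 4100·2.0 = 8200.00
  stratum 3: N_h·S_h = 3100·2.0 = 6200.00
Σ N_h S_h = 18000.00
n for stratum 1 = 600·3600.00/18000.00 = 120.000 → 120

120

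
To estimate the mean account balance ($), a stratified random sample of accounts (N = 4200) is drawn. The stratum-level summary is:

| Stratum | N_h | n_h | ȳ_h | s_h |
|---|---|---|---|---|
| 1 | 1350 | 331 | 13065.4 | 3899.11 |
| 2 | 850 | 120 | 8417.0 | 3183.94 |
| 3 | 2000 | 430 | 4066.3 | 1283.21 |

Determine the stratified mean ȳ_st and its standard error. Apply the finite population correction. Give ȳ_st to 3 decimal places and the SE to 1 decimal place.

ȳ_st = Σ W_h ȳ_h = (1350·13065.4 + 850·8417.0 + 2000·4066.3)/4200 = 7839.36667
V̂(ȳ_st) = Σ W_h² (1 − n_h/N_h) s_h²/n_h, with W_h = N_h/N and N = 4200:
  stratum 1: (1350/4200)²·(1 − 331/1350)·3899.11²/331 = 3581.89
  stratum 2: (850/4200)²·(1 − 120/850)·3183.94²/120 = 2971.61
  stratum 3: (2000/4200)²·(1 − 430/2000)·1283.21²/430 = 681.645
V̂(ȳ_st) = 7235.14
SE(ȳ_st) = √7235.14 = 85.0597

ȳ_st ≈ 7839.367, SE ≈ 85.1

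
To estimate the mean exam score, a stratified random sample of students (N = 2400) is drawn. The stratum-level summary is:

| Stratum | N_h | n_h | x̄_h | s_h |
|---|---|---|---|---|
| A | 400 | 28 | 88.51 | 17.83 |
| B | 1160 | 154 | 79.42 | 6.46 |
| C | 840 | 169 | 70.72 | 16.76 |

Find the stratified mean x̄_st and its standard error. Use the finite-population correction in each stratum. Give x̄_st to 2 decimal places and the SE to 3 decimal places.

x̄_st ≈ 77.89, SE ≈ 0.715

x̄_st = Σ W_h x̄_h = (400·88.51 + 1160·79.42 + 840·70.72)/2400 = 77.89000
V̂(x̄_st) = Σ W_h² (1 − n_h/N_h) s_h²/n_h, with W_h = N_h/N and N = 2400:
  stratum A: (400/2400)²·(1 − 28/400)·17.83²/28 = 0.293309
  stratum B: (1160/2400)²·(1 − 154/1160)·6.46²/154 = 0.0549007
  stratum C: (840/2400)²·(1 − 169/840)·16.76²/169 = 0.162645
V̂(x̄_st) = 0.510854
SE(x̄_st) = √0.510854 = 0.714741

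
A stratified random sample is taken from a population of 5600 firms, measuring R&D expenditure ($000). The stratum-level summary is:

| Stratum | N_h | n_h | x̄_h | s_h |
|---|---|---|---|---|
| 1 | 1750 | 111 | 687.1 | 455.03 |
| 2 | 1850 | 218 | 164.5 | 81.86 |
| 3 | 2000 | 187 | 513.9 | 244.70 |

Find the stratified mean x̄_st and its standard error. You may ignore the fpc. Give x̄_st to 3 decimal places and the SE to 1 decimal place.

x̄_st ≈ 452.598, SE ≈ 15.0

x̄_st = Σ W_h x̄_h = (1750·687.1 + 1850·164.5 + 2000·513.9)/5600 = 452.59821
V̂(x̄_st) = Σ W_h² s_h²/n_h, with W_h = N_h/N and N = 5600:
  stratum 1: (1750/5600)²·455.03²/111 = 182.162
  stratum 2: (1850/5600)²·81.86²/218 = 3.35471
  stratum 3: (2000/5600)²·244.70²/187 = 40.8423
V̂(x̄_st) = 226.359
SE(x̄_st) = √226.359 = 15.0452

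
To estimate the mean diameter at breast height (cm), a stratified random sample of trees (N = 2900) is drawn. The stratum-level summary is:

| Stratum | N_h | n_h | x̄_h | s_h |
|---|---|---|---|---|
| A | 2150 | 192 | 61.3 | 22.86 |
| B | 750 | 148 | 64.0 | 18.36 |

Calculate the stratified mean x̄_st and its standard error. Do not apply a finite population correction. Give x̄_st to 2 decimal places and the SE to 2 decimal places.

x̄_st ≈ 62.00, SE ≈ 1.28

x̄_st = Σ W_h x̄_h = (2150·61.3 + 750·64.0)/2900 = 61.99828
V̂(x̄_st) = Σ W_h² s_h²/n_h, with W_h = N_h/N and N = 2900:
  stratum A: (2150/2900)²·22.86²/192 = 1.496
  stratum B: (750/2900)²·18.36²/148 = 0.152339
V̂(x̄_st) = 1.64834
SE(x̄_st) = √1.64834 = 1.28388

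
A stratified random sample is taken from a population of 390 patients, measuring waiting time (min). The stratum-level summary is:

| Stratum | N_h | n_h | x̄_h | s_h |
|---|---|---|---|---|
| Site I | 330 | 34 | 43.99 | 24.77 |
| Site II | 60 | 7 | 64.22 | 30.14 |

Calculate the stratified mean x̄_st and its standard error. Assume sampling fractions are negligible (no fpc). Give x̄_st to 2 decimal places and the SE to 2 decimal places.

x̄_st = Σ W_h x̄_h = (330·43.99 + 60·64.22)/390 = 47.10231
V̂(x̄_st) = Σ W_h² s_h²/n_h, with W_h = N_h/N and N = 390:
  stratum Site I: (330/390)²·24.77²/34 = 12.9203
  stratum Site II: (60/390)²·30.14²/7 = 3.07158
V̂(x̄_st) = 15.9919
SE(x̄_st) = √15.9919 = 3.99898

x̄_st ≈ 47.10, SE ≈ 4.00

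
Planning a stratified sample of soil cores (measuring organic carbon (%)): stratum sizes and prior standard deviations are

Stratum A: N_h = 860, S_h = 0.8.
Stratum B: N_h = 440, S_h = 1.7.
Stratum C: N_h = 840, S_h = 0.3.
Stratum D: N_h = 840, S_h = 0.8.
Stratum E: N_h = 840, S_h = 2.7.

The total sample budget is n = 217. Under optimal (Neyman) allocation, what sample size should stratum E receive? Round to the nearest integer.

Neyman allocation: n_h = n · N_h S_h / Σ N_i S_i, with n = 217.
  stratum A: N_h·S_h = 860·0.8 = 688.00
  stratum B: N_h·S_h = 440·1.7 = 748.00
  stratum C: N_h·S_h = 840·0.3 = 252.00
  stratum D: N_h·S_h = 840·0.8 = 672.00
  stratum E: N_h·S_h = 840·2.7 = 2268.00
Σ N_h S_h = 4628.00
n for stratum E = 217·2268.00/4628.00 = 106.343 → 106

106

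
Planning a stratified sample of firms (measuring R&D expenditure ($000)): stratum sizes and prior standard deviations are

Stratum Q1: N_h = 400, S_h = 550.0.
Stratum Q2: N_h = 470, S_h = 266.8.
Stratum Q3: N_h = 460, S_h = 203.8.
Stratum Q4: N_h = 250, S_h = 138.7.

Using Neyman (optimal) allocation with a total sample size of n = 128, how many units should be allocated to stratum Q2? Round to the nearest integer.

Neyman allocation: n_h = n · N_h S_h / Σ N_i S_i, with n = 128.
  stratum Q1: N_h·S_h = 400·550.0 = 220000.00
  stratum Q2: N_h·S_h = 470·266.8 = 125396.00
  stratum Q3: N_h·S_h = 460·203.8 = 93748.00
  stratum Q4: N_h·S_h = 250·138.7 = 34675.00
Σ N_h S_h = 473819.00
n for stratum Q2 = 128·125396.00/473819.00 = 33.875 → 34

34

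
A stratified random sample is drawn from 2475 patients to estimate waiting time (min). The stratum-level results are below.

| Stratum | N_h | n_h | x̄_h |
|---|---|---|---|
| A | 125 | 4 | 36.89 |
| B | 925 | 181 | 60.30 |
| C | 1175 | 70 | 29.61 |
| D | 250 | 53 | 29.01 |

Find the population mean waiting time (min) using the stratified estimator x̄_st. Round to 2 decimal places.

x̄_st ≈ 41.39

N = Σ N_h = 2475. Stratum weights W_h = N_h/N.
x̄_st = (125·36.89 + 925·60.30 + 1175·29.61 + 250·29.01) / 2475 = 41.3871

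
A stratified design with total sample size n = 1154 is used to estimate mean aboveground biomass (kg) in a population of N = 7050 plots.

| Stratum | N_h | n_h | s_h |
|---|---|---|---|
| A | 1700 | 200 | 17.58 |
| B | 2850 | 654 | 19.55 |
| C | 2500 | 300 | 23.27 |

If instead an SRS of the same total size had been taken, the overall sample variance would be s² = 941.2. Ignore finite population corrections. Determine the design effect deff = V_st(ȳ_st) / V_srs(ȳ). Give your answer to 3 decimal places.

deff ≈ 0.506

V̂(ȳ_st) = Σ W_h² s_h²/n_h, with W_h = N_h/N and N = 7050:
  stratum A: (1700/7050)²·17.58²/200 = 0.0898519
  stratum B: (2850/7050)²·19.55²/654 = 0.0955053
  stratum C: (2500/7050)²·23.27²/300 = 0.226973
V_st = 0.41233
V_srs = s²/n = 941.2/1154 = 0.815598
deff = V_st / V_srs = 0.41233/0.815598 = 0.5056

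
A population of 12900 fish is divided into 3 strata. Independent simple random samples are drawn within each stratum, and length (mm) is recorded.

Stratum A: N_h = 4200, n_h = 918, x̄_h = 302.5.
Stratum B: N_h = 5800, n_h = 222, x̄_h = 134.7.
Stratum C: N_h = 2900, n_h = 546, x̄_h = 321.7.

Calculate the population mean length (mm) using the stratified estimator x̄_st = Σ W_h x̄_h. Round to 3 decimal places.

x̄_st ≈ 231.371

N = Σ N_h = 12900. Stratum weights W_h = N_h/N.
x̄_st = (4200·302.5 + 5800·134.7 + 2900·321.7) / 12900 = 231.37132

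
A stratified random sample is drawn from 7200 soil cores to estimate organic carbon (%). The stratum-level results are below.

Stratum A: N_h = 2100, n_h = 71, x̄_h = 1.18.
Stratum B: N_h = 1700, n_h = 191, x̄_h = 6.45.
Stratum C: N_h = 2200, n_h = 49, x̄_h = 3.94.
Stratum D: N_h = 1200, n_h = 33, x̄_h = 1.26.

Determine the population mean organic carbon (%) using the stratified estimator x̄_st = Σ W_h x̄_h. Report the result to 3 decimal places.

x̄_st ≈ 3.281

N = Σ N_h = 7200. Stratum weights W_h = N_h/N.
x̄_st = (2100·1.18 + 1700·6.45 + 2200·3.94 + 1200·1.26) / 7200 = 3.28097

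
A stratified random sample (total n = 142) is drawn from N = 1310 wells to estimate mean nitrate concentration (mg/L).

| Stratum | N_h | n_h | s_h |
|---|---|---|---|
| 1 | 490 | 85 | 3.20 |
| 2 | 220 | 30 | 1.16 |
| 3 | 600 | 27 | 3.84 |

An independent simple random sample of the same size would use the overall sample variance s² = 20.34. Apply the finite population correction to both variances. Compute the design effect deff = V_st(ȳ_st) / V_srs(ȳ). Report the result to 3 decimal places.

V̂(ȳ_st) = Σ W_h² (1 − n_h/N_h) s_h²/n_h, with W_h = N_h/N and N = 1310:
  stratum 1: (490/1310)²·(1 − 85/490)·3.20²/85 = 0.0139312
  stratum 2: (220/1310)²·(1 − 30/220)·1.16²/30 = 0.00109252
  stratum 3: (600/1310)²·(1 − 27/600)·3.84²/27 = 0.109411
V_st = 0.124435
V_srs = (1 − 142/1310)·20.34/142 = 0.127713
deff = V_st / V_srs = 0.124435/0.127713 = 0.9743

deff ≈ 0.974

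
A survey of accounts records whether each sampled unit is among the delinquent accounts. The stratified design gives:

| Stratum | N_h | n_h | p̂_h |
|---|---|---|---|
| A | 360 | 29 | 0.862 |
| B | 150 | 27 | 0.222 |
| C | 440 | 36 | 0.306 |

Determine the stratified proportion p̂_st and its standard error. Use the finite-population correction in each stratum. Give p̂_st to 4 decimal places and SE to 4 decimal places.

p̂_st ≈ 0.5034, SE ≈ 0.0435

N = 950; stratum weights W_h = N_h/N.
p̂_st = Σ W_h p̂_h = (360·0.862 + 150·0.222 + 440·0.306)/950 = 0.50343
V̂(p̂_st) = Σ W_h² (1 − n_h/N_h) p̂_h(1−p̂_h)/(n_h−1):
  stratum A: (360/950)²·(1 − 29/360)·0.862·0.138/28 = 0.000560934
  stratum B: (150/950)²·(1 − 27/150)·0.222·0.778/26 = 0.000135803
  stratum C: (440/950)²·(1 − 36/440)·0.306·0.694/35 = 0.00119509
V̂(p̂_st) = 0.00189182; SE = √V̂ = 0.0434951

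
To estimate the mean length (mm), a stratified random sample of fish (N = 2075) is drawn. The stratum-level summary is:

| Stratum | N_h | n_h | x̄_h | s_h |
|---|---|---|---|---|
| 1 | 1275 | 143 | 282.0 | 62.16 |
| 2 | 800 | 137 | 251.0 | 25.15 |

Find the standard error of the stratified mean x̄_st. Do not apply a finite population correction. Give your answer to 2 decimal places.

V̂(x̄_st) = Σ W_h² s_h²/n_h, with W_h = N_h/N and N = 2075:
  stratum 1: (1275/2075)²·62.16²/143 = 10.2016
  stratum 2: (800/2075)²·25.15²/137 = 0.686277
V̂(x̄_st) = 10.8879
SE(x̄_st) = √10.8879 = 3.29968

SE(x̄_st) ≈ 3.30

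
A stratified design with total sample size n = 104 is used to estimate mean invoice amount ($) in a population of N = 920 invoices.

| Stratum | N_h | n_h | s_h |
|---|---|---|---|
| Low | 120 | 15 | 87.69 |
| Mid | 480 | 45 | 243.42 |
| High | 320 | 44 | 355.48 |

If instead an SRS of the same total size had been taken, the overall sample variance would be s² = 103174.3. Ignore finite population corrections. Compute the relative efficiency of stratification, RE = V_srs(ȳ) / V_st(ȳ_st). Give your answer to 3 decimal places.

V̂(ȳ_st) = Σ W_h² s_h²/n_h, with W_h = N_h/N and N = 920:
  stratum Low: (120/920)²·87.69²/15 = 8.72159
  stratum Mid: (480/920)²·243.42²/45 = 358.432
  stratum High: (320/920)²·355.48²/44 = 347.458
V_st = 714.611
V_srs = s²/n = 103174.3/104 = 992.061
Relative efficiency = V_srs / V_st = 992.061/714.611 = 1.3883

RE ≈ 1.388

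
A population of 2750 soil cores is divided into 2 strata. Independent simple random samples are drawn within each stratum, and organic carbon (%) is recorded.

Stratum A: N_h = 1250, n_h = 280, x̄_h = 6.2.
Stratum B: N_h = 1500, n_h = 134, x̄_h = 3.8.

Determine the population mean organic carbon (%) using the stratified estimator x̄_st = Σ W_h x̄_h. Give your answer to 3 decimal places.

x̄_st ≈ 4.891

N = Σ N_h = 2750. Stratum weights W_h = N_h/N.
x̄_st = (1250·6.2 + 1500·3.8) / 2750 = 4.89091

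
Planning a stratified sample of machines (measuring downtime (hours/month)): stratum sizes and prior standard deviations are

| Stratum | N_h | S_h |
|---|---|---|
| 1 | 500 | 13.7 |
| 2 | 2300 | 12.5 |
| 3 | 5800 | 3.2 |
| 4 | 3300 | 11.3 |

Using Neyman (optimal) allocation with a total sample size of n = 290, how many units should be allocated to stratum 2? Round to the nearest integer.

91

Neyman allocation: n_h = n · N_h S_h / Σ N_i S_i, with n = 290.
  stratum 1: N_h·S_h = 500·13.7 = 6850.00
  stratum 2: N_h·S_h = 2300·12.5 = 28750.00
  stratum 3: N_h·S_h = 5800·3.2 = 18560.00
  stratum 4: N_h·S_h = 3300·11.3 = 37290.00
Σ N_h S_h = 91450.00
n for stratum 2 = 290·28750.00/91450.00 = 91.170 → 91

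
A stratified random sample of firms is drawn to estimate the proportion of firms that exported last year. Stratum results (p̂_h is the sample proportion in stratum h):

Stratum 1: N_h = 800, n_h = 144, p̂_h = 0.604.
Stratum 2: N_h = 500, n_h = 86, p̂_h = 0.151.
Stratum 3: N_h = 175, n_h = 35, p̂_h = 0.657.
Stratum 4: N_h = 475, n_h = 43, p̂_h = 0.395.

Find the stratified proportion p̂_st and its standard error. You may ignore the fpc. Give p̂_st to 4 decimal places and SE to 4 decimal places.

p̂_st ≈ 0.4417, SE ≈ 0.0278

N = 1950; stratum weights W_h = N_h/N.
p̂_st = Σ W_h p̂_h = (800·0.604 + 500·0.151 + 175·0.657 + 475·0.395)/1950 = 0.44169
V̂(p̂_st) = Σ W_h² p̂_h(1−p̂_h)/(n_h−1):
  stratum 1: (800/1950)²·0.604·0.396/143 = 0.000281518
  stratum 2: (500/1950)²·0.151·0.849/85 = 9.916e-05
  stratum 3: (175/1950)²·0.657·0.343/34 = 5.33811e-05
  stratum 4: (475/1950)²·0.395·0.605/42 = 0.000337615
V̂(p̂_st) = 0.000771674; SE = √V̂ = 0.027779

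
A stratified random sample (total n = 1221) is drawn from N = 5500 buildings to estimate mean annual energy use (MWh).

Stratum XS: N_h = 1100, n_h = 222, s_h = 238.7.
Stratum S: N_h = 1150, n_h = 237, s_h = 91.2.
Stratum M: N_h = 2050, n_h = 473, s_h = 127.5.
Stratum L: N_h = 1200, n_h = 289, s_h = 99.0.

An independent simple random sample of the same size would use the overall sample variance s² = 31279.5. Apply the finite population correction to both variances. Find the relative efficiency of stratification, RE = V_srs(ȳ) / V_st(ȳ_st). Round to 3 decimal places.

V̂(ȳ_st) = Σ W_h² (1 − n_h/N_h) s_h²/n_h, with W_h = N_h/N and N = 5500:
  stratum XS: (1100/5500)²·(1 − 222/1100)·238.7²/222 = 8.19433
  stratum S: (1150/5500)²·(1 − 237/1150)·91.2²/237 = 1.2181
  stratum M: (2050/5500)²·(1 − 473/2050)·127.5²/473 = 3.67299
  stratum L: (1200/5500)²·(1 − 289/1200)·99.0²/289 = 1.22559
V_st = 14.311
V_srs = (1 − 1221/5500)·31279.5/1221 = 19.9308
Relative efficiency = V_srs / V_st = 19.9308/14.311 = 1.3927

RE ≈ 1.393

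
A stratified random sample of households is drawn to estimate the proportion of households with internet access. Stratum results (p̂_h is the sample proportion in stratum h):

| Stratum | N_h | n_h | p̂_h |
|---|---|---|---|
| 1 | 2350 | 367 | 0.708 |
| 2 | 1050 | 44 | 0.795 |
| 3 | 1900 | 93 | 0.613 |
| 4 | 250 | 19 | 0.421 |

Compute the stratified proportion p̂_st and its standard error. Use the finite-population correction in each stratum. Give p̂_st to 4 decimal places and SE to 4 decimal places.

p̂_st ≈ 0.6790, SE ≈ 0.0230

N = 5550; stratum weights W_h = N_h/N.
p̂_st = Σ W_h p̂_h = (2350·0.708 + 1050·0.795 + 1900·0.613 + 250·0.421)/5550 = 0.67901
V̂(p̂_st) = Σ W_h² (1 − n_h/N_h) p̂_h(1−p̂_h)/(n_h−1):
  stratum 1: (2350/5550)²·(1 − 367/2350)·0.708·0.292/366 = 8.54554e-05
  stratum 2: (1050/5550)²·(1 − 44/1050)·0.795·0.205/43 = 0.000129973
  stratum 3: (1900/5550)²·(1 − 93/1900)·0.613·0.387/92 = 0.000287415
  stratum 4: (250/5550)²·(1 − 19/250)·0.421·0.579/18 = 2.53895e-05
V̂(p̂_st) = 0.000528233; SE = √V̂ = 0.0229833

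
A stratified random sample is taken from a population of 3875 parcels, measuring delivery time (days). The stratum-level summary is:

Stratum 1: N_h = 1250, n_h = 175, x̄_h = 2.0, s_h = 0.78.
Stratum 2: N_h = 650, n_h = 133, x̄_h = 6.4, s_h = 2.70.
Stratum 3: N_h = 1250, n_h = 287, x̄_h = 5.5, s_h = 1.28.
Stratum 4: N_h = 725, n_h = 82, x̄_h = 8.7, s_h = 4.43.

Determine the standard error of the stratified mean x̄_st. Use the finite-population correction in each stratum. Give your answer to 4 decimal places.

V̂(x̄_st) = Σ W_h² (1 − n_h/N_h) s_h²/n_h, with W_h = N_h/N and N = 3875:
  stratum 1: (1250/3875)²·(1 − 175/1250)·0.78²/175 = 0.000311119
  stratum 2: (650/3875)²·(1 − 133/650)·2.70²/133 = 0.00122669
  stratum 3: (1250/3875)²·(1 − 287/1250)·1.28²/287 = 0.000457647
  stratum 4: (725/3875)²·(1 − 82/725)·4.43²/82 = 0.00743018
V̂(x̄_st) = 0.00942564
SE(x̄_st) = √0.00942564 = 0.0970857

SE(x̄_st) ≈ 0.0971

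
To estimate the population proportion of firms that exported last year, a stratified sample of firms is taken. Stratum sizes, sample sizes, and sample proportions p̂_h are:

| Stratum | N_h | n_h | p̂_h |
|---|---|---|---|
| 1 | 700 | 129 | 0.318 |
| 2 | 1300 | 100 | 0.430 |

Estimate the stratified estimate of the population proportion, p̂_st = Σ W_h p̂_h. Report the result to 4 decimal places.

N = 2000; stratum weights W_h = N_h/N.
p̂_st = Σ W_h p̂_h = (700·0.318 + 1300·0.430)/2000 = 0.39080

p̂_st ≈ 0.3908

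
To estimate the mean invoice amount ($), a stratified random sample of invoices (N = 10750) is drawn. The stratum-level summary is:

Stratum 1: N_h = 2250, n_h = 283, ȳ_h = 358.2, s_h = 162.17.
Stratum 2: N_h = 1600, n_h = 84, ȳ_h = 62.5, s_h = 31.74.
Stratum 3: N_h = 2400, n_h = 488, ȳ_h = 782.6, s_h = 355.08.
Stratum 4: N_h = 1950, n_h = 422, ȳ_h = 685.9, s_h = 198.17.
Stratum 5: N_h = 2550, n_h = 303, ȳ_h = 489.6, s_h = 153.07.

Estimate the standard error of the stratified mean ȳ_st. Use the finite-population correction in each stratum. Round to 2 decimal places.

SE(ȳ_st) ≈ 4.51

V̂(ȳ_st) = Σ W_h² (1 − n_h/N_h) s_h²/n_h, with W_h = N_h/N and N = 10750:
  stratum 1: (2250/10750)²·(1 − 283/2250)·162.17²/283 = 3.55897
  stratum 2: (1600/10750)²·(1 − 84/1600)·31.74²/84 = 0.251731
  stratum 3: (2400/10750)²·(1 − 488/2400)·355.08²/488 = 10.2592
  stratum 4: (1950/10750)²·(1 − 422/1950)·198.17²/422 = 2.39941
  stratum 5: (2550/10750)²·(1 − 303/2550)·153.07²/303 = 3.8341
V̂(ȳ_st) = 20.3034
SE(ȳ_st) = √20.3034 = 4.50593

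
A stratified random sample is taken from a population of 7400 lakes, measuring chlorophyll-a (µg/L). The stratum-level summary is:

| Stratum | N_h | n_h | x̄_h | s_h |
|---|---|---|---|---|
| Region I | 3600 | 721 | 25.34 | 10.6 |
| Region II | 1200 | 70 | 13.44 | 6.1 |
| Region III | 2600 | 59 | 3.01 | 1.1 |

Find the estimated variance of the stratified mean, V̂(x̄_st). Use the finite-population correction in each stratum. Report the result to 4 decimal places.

V̂(x̄_st) = Σ W_h² (1 − n_h/N_h) s_h²/n_h, with W_h = N_h/N and N = 7400:
  stratum Region I: (3600/7400)²·(1 − 721/3600)·10.6²/721 = 0.0294956
  stratum Region II: (1200/7400)²·(1 − 70/1200)·6.1²/70 = 0.0131631
  stratum Region III: (2600/7400)²·(1 − 59/2600)·1.1²/59 = 0.00247427
V̂(x̄_st) = 0.045133

V̂(x̄_st) ≈ 0.0451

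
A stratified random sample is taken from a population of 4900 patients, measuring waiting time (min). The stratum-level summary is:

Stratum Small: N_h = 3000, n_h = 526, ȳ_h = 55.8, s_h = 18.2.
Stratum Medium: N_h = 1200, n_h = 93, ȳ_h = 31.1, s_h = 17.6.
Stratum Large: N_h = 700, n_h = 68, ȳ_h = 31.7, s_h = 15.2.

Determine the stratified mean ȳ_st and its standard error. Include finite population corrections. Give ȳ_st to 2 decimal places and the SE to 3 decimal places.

ȳ_st = Σ W_h ȳ_h = (3000·55.8 + 1200·31.1 + 700·31.7)/4900 = 46.30816
V̂(ȳ_st) = Σ W_h² (1 − n_h/N_h) s_h²/n_h, with W_h = N_h/N and N = 4900:
  stratum Small: (3000/4900)²·(1 − 526/3000)·18.2²/526 = 0.194664
  stratum Medium: (1200/4900)²·(1 − 93/1200)·17.6²/93 = 0.18428
  stratum Large: (700/4900)²·(1 − 68/700)·15.2²/68 = 0.0626039
V̂(ȳ_st) = 0.441548
SE(ȳ_st) = √0.441548 = 0.664491

ȳ_st ≈ 46.31, SE ≈ 0.664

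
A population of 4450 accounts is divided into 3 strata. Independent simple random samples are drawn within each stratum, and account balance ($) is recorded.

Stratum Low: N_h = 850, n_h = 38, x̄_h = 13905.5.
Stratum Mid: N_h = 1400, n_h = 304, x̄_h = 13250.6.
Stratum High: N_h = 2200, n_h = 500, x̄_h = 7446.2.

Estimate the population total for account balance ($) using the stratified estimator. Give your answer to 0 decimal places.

τ̂_st = Σ N_h x̄_h = 850·13905.5 + 1400·13250.6 + 2200·7446.2 = 46752155

τ̂_st ≈ 46752155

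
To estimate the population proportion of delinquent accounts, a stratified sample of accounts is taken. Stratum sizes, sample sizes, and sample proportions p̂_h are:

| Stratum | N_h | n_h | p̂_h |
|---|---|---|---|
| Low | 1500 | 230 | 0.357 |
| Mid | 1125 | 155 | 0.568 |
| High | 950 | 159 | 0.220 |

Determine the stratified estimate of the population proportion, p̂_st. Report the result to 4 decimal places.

N = 3575; stratum weights W_h = N_h/N.
p̂_st = Σ W_h p̂_h = (1500·0.357 + 1125·0.568 + 950·0.220)/3575 = 0.38699

p̂_st ≈ 0.3870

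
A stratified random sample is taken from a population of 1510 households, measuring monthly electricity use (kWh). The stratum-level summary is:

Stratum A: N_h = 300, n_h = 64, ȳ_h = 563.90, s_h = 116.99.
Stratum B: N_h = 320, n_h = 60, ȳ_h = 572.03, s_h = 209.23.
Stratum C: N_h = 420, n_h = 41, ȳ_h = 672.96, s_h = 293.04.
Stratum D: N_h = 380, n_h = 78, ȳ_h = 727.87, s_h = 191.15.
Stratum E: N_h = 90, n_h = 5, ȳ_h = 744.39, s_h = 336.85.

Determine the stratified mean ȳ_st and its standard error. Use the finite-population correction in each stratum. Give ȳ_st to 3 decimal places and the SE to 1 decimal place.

ȳ_st = Σ W_h ȳ_h = (300·563.90 + 320·572.03 + 420·672.96 + 380·727.87 + 90·744.39)/1510 = 647.97914
V̂(ȳ_st) = Σ W_h² (1 − n_h/N_h) s_h²/n_h, with W_h = N_h/N and N = 1510:
  stratum A: (300/1510)²·(1 − 64/300)·116.99²/64 = 6.64044
  stratum B: (320/1510)²·(1 − 60/320)·209.23²/60 = 26.6236
  stratum C: (420/1510)²·(1 − 41/420)·293.04²/41 = 146.219
  stratum D: (380/1510)²·(1 − 78/380)·191.15²/78 = 23.5771
  stratum E: (90/1510)²·(1 − 5/90)·336.85²/5 = 76.1396
V̂(ȳ_st) = 279.2
SE(ȳ_st) = √279.2 = 16.7093

ȳ_st ≈ 647.979, SE ≈ 16.7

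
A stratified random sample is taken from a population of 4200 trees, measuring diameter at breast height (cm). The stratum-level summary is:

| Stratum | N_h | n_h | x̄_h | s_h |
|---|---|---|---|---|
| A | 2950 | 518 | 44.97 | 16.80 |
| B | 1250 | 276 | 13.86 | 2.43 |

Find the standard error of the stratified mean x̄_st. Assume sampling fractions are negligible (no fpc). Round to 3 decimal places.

SE(x̄_st) ≈ 0.520

V̂(x̄_st) = Σ W_h² s_h²/n_h, with W_h = N_h/N and N = 4200:
  stratum A: (2950/4200)²·16.80²/518 = 0.268803
  stratum B: (1250/4200)²·2.43²/276 = 0.00189507
V̂(x̄_st) = 0.270698
SE(x̄_st) = √0.270698 = 0.520287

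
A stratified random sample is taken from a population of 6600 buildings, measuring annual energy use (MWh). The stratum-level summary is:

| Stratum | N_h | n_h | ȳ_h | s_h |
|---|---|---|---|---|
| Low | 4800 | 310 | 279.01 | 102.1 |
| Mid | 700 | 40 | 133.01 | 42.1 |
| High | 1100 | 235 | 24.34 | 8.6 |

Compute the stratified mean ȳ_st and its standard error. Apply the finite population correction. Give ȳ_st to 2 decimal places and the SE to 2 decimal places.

ȳ_st = Σ W_h ȳ_h = (4800·279.01 + 700·133.01 + 1100·24.34)/6600 = 221.08015
V̂(ȳ_st) = Σ W_h² (1 − n_h/N_h) s_h²/n_h, with W_h = N_h/N and N = 6600:
  stratum Low: (4800/6600)²·(1 − 310/4800)·102.1²/310 = 16.6376
  stratum Mid: (700/6600)²·(1 − 40/700)·42.1²/40 = 0.469957
  stratum High: (1100/6600)²·(1 − 235/1100)·8.6²/235 = 0.00687464
V̂(ȳ_st) = 17.1144
SE(ȳ_st) = √17.1144 = 4.13695

ȳ_st ≈ 221.08, SE ≈ 4.14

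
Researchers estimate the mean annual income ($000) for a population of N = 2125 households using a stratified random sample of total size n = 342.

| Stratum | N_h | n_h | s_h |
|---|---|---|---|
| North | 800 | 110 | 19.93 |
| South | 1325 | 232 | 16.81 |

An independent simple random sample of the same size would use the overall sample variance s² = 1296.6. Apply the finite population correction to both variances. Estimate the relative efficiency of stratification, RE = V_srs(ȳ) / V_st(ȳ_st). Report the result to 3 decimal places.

RE ≈ 3.823

V̂(ȳ_st) = Σ W_h² (1 − n_h/N_h) s_h²/n_h, with W_h = N_h/N and N = 2125:
  stratum North: (800/2125)²·(1 − 110/800)·19.93²/110 = 0.441411
  stratum South: (1325/2125)²·(1 − 232/1325)·16.81²/232 = 0.39063
V_st = 0.832041
V_srs = (1 − 342/2125)·1296.6/342 = 3.18106
Relative efficiency = V_srs / V_st = 3.18106/0.832041 = 3.8232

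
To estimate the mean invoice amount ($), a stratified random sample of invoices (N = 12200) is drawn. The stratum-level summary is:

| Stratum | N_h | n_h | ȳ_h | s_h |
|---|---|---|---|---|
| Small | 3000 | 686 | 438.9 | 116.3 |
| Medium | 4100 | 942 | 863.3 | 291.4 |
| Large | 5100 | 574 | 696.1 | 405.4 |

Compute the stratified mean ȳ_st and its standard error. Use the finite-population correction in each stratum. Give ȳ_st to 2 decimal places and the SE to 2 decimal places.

ȳ_st ≈ 689.04, SE ≈ 7.29

ȳ_st = Σ W_h ȳ_h = (3000·438.9 + 4100·863.3 + 5100·696.1)/12200 = 689.04426
V̂(ȳ_st) = Σ W_h² (1 − n_h/N_h) s_h²/n_h, with W_h = N_h/N and N = 12200:
  stratum Small: (3000/12200)²·(1 − 686/3000)·116.3²/686 = 0.919603
  stratum Medium: (4100/12200)²·(1 − 942/4100)·291.4²/942 = 7.8416
  stratum Large: (5100/12200)²·(1 − 574/5100)·405.4²/574 = 44.4039
V̂(ȳ_st) = 53.1651
SE(ȳ_st) = √53.1651 = 7.29144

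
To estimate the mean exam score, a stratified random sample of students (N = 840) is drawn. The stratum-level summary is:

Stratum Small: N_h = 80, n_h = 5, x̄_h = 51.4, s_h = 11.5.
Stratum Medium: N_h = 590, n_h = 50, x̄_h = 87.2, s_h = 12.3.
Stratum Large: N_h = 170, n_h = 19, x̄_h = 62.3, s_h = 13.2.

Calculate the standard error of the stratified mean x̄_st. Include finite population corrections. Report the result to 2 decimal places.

SE(x̄_st) ≈ 1.39

V̂(x̄_st) = Σ W_h² (1 − n_h/N_h) s_h²/n_h, with W_h = N_h/N and N = 840:
  stratum Small: (80/840)²·(1 − 5/80)·11.5²/5 = 0.224915
  stratum Medium: (590/840)²·(1 − 50/590)·12.3²/50 = 1.36624
  stratum Large: (170/840)²·(1 − 19/170)·13.2²/19 = 0.333627
V̂(x̄_st) = 1.92478
SE(x̄_st) = √1.92478 = 1.38737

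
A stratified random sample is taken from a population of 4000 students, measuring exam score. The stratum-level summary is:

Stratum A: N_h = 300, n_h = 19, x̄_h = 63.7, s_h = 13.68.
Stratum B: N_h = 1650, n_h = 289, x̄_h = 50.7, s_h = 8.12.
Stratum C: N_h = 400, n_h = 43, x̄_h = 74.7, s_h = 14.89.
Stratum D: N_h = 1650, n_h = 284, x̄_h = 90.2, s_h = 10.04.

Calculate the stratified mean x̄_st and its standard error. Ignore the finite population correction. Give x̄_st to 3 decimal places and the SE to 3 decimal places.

x̄_st ≈ 70.369, SE ≈ 0.454

x̄_st = Σ W_h x̄_h = (300·63.7 + 1650·50.7 + 400·74.7 + 1650·90.2)/4000 = 70.36875
V̂(x̄_st) = Σ W_h² s_h²/n_h, with W_h = N_h/N and N = 4000:
  stratum A: (300/4000)²·13.68²/19 = 0.055404
  stratum B: (1650/4000)²·8.12²/289 = 0.0388206
  stratum C: (400/4000)²·14.89²/43 = 0.051561
  stratum D: (1650/4000)²·10.04²/284 = 0.0603944
V̂(x̄_st) = 0.20618
SE(x̄_st) = √0.20618 = 0.45407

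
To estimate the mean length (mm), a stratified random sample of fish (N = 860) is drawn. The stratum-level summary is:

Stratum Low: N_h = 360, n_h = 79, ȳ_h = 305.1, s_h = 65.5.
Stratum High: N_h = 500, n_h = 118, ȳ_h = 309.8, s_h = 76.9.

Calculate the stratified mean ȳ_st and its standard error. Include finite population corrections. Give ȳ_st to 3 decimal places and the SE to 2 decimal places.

ȳ_st = Σ W_h ȳ_h = (360·305.1 + 500·309.8)/860 = 307.83256
V̂(ȳ_st) = Σ W_h² (1 − n_h/N_h) s_h²/n_h, with W_h = N_h/N and N = 860:
  stratum Low: (360/860)²·(1 − 79/360)·65.5²/79 = 7.42792
  stratum High: (500/860)²·(1 − 118/500)·76.9²/118 = 12.9422
V̂(ȳ_st) = 20.3701
SE(ȳ_st) = √20.3701 = 4.51332

ȳ_st ≈ 307.833, SE ≈ 4.51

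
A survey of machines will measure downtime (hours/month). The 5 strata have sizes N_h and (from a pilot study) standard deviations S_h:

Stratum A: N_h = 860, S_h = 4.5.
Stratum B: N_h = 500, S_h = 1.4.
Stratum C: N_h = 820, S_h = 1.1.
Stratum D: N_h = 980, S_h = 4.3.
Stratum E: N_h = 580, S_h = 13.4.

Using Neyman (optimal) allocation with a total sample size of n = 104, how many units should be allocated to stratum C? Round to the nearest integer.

5

Neyman allocation: n_h = n · N_h S_h / Σ N_i S_i, with n = 104.
  stratum A: N_h·S_h = 860·4.5 = 3870.00
  stratum B: N_h·S_h = 500·1.4 = 700.00
  stratum C: N_h·S_h = 820·1.1 = 902.00
  stratum D: N_h·S_h = 980·4.3 = 4214.00
  stratum E: N_h·S_h = 580·13.4 = 7772.00
Σ N_h S_h = 17458.00
n for stratum C = 104·902.00/17458.00 = 5.373 → 5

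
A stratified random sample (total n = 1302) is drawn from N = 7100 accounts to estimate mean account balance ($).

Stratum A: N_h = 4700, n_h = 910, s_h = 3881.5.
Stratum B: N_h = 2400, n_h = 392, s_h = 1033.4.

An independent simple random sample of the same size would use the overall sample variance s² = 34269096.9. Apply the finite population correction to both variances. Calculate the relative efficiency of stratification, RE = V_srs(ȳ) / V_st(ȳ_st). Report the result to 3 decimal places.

RE ≈ 3.517

V̂(ȳ_st) = Σ W_h² (1 − n_h/N_h) s_h²/n_h, with W_h = N_h/N and N = 7100:
  stratum A: (4700/7100)²·(1 − 910/4700)·3881.5²/910 = 5850.3
  stratum B: (2400/7100)²·(1 − 392/2400)·1033.4²/392 = 260.441
V_st = 6110.74
V_srs = (1 − 1302/7100)·34269096.9/1302 = 21493.7
Relative efficiency = V_srs / V_st = 21493.7/6110.74 = 3.5174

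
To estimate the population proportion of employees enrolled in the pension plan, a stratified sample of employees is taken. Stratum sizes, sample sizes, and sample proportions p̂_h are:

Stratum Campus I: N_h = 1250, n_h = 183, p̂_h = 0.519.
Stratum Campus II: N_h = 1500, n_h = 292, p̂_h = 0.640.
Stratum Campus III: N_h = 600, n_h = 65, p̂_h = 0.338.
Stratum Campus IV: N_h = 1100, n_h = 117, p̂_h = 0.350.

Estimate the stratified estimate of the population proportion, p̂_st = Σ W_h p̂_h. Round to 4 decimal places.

p̂_st ≈ 0.4936

N = 4450; stratum weights W_h = N_h/N.
p̂_st = Σ W_h p̂_h = (1250·0.519 + 1500·0.640 + 600·0.338 + 1100·0.350)/4450 = 0.49361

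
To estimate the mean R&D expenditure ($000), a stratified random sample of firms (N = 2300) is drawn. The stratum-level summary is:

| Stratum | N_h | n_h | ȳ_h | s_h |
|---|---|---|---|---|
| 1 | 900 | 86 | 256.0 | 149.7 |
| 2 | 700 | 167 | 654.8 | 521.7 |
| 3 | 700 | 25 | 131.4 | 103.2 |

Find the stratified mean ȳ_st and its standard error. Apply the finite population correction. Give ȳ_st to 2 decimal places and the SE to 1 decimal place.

ȳ_st = Σ W_h ȳ_h = (900·256.0 + 700·654.8 + 700·131.4)/2300 = 339.45217
V̂(ȳ_st) = Σ W_h² (1 − n_h/N_h) s_h²/n_h, with W_h = N_h/N and N = 2300:
  stratum 1: (900/2300)²·(1 − 86/900)·149.7²/86 = 36.0875
  stratum 2: (700/2300)²·(1 − 167/700)·521.7²/167 = 114.946
  stratum 3: (700/2300)²·(1 − 25/700)·103.2²/25 = 38.051
V̂(ȳ_st) = 189.085
SE(ȳ_st) = √189.085 = 13.7508

ȳ_st ≈ 339.45, SE ≈ 13.8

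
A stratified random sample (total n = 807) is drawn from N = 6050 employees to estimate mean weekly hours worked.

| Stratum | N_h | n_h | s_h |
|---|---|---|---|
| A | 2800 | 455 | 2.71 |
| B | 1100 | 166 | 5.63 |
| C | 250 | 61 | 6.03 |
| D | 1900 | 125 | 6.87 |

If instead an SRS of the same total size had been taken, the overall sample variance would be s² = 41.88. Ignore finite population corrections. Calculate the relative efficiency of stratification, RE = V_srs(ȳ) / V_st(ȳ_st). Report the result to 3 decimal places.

RE ≈ 1.081

V̂(ȳ_st) = Σ W_h² s_h²/n_h, with W_h = N_h/N and N = 6050:
  stratum A: (2800/6050)²·2.71²/455 = 0.00345726
  stratum B: (1100/6050)²·5.63²/166 = 0.00631224
  stratum C: (250/6050)²·6.03²/61 = 0.00101783
  stratum D: (1900/6050)²·6.87²/125 = 0.0372392
V_st = 0.0480265
V_srs = s²/n = 41.88/807 = 0.0518959
Relative efficiency = V_srs / V_st = 0.0518959/0.0480265 = 1.0806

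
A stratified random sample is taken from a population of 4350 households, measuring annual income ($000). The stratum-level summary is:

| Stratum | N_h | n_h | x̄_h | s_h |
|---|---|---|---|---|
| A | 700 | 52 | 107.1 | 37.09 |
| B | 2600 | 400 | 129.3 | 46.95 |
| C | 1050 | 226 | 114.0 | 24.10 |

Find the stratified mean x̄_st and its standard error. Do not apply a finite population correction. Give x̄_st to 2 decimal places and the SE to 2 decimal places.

x̄_st = Σ W_h x̄_h = (700·107.1 + 2600·129.3 + 1050·114.0)/4350 = 122.03448
V̂(x̄_st) = Σ W_h² s_h²/n_h, with W_h = N_h/N and N = 4350:
  stratum A: (700/4350)²·37.09²/52 = 0.685059
  stratum B: (2600/4350)²·46.95²/400 = 1.9687
  stratum C: (1050/4350)²·24.10²/226 = 0.149736
V̂(x̄_st) = 2.80349
SE(x̄_st) = √2.80349 = 1.67436

x̄_st ≈ 122.03, SE ≈ 1.67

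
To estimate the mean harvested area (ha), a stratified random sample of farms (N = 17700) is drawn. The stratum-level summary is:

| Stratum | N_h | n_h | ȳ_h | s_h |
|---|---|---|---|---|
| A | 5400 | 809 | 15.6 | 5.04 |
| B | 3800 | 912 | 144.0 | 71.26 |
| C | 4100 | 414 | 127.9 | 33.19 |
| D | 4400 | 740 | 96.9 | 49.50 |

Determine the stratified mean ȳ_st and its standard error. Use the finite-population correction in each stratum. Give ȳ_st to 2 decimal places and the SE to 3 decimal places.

ȳ_st = Σ W_h ȳ_h = (5400·15.6 + 3800·144.0 + 4100·127.9 + 4400·96.9)/17700 = 89.38927
V̂(ȳ_st) = Σ W_h² (1 − n_h/N_h) s_h²/n_h, with W_h = N_h/N and N = 17700:
  stratum A: (5400/17700)²·(1 − 809/5400)·5.04²/809 = 0.00248466
  stratum B: (3800/17700)²·(1 − 912/3800)·71.26²/912 = 0.195043
  stratum C: (4100/17700)²·(1 − 414/4100)·33.19²/414 = 0.128353
  stratum D: (4400/17700)²·(1 − 740/4400)·49.50²/740 = 0.170202
V̂(ȳ_st) = 0.496084
SE(ȳ_st) = √0.496084 = 0.704332

ȳ_st ≈ 89.39, SE ≈ 0.704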